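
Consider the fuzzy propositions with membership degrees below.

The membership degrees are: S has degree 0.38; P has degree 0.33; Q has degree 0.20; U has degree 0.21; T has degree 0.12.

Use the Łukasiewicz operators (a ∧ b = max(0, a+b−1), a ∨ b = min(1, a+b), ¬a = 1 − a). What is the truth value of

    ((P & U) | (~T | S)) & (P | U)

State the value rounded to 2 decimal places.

0.54

P & U = max(0, a+b−1) on (0.33, 0.21) = 0.00
~T = 1 − 0.12 = 0.88
~T | S = min(1, a+b) on (0.88, 0.38) = 1.00
(P & U) | (~T | S) = min(1, a+b) on (0.00, 1.00) = 1.00
P | U = min(1, a+b) on (0.33, 0.21) = 0.54
((P & U) | (~T | S)) & (P | U) = max(0, a+b−1) on (1.00, 0.54) = 0.54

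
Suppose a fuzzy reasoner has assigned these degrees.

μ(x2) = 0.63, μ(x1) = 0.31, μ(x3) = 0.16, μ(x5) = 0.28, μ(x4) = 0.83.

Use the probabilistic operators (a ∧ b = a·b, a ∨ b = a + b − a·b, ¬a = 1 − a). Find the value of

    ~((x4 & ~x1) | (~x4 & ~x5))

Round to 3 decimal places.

0.375

~x1 = 1 − 0.3100 = 0.6900
x4 & ~x1 = a·b on (0.8300, 0.6900) = 0.5727
~x4 = 1 − 0.8300 = 0.1700
~x5 = 1 − 0.2800 = 0.7200
~x4 & ~x5 = a·b on (0.1700, 0.7200) = 0.1224
(x4 & ~x1) | (~x4 & ~x5) = a + b − a·b on (0.5727, 0.1224) = 0.6250
~((x4 & ~x1) | (~x4 & ~x5)) = 1 − 0.6250 = 0.3750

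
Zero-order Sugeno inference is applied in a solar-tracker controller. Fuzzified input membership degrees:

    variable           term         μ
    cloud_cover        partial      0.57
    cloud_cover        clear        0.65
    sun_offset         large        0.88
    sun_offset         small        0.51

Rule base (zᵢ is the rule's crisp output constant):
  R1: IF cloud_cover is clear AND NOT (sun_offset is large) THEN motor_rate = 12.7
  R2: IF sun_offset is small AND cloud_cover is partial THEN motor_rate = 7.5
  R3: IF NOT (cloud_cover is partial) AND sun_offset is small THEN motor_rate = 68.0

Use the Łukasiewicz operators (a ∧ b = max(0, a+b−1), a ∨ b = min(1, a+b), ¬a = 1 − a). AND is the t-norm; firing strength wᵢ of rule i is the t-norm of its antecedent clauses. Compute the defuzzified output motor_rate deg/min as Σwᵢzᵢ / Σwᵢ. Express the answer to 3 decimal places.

R1 (z=12.7): clear=0.65, ¬large=1−0.88=0.12; AND[max(0, a+b−1)] → w = 0.00
R2 (z=7.5): small=0.51, partial=0.57; AND[max(0, a+b−1)] → w = 0.08
R3 (z=68.0): ¬partial=1−0.57=0.43, small=0.51; AND[max(0, a+b−1)] → w = 0.00
Weighted average = (0.00·12.7 + 0.08·7.5 + 0.00·68.0) / (0.00 + 0.08 + 0.00)
  = 0.6000 / 0.0800 = 7.500

7.500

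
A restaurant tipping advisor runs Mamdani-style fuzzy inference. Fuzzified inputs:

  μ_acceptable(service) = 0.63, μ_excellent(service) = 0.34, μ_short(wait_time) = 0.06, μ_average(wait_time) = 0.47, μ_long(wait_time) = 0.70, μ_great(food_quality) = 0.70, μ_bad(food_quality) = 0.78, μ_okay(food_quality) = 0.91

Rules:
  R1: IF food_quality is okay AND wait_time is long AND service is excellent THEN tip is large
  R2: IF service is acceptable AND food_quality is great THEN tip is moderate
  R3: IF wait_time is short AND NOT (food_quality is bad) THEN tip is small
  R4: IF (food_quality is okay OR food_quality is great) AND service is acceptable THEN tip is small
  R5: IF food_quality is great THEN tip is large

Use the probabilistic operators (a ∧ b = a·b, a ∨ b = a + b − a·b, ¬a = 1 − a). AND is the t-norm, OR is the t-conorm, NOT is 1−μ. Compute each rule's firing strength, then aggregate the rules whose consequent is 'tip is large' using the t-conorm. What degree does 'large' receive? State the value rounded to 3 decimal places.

R1: okay=0.91, long=0.70, excellent=0.34; AND[a·b] → w = 0.2166
R2: acceptable=0.63, great=0.70; AND[a·b] → w = 0.4410
R3: short=0.06, ¬bad=1−0.78=0.22; AND[a·b] → w = 0.0132
R4: (okay=0.91 OR great=0.70) = 0.9730; AND[a·b] with acceptable=0.63 → w = 0.6130
R5: great=0.70 → w = 0.7000
Rules with consequent 'large': {R1, R5} → strengths 0.2166, 0.7000
Aggregate via t-conorm [a + b − a·b]: 0.7650

0.765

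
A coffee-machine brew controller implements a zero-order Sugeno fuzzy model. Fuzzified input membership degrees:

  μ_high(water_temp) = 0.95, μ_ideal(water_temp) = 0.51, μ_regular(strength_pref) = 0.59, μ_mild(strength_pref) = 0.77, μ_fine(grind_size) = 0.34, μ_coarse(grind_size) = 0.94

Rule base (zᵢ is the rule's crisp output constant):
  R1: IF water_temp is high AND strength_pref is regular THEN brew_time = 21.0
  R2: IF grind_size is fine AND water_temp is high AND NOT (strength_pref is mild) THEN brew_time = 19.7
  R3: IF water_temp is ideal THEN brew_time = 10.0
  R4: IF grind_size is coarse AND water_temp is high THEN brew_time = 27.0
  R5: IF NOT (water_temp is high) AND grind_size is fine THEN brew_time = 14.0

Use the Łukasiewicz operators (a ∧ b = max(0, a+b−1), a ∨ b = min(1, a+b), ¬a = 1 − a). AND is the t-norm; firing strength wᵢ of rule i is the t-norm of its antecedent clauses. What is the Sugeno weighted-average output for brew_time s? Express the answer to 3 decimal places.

20.861

R1 (z=21.0): high=0.95, regular=0.59; AND[max(0, a+b−1)] → w = 0.54
R2 (z=19.7): fine=0.34, high=0.95, ¬mild=1−0.77=0.23; AND[max(0, a+b−1)] → w = 0.00
R3 (z=10.0): ideal=0.51 → w = 0.51
R4 (z=27.0): coarse=0.94, high=0.95; AND[max(0, a+b−1)] → w = 0.89
R5 (z=14.0): ¬high=1−0.95=0.05, fine=0.34; AND[max(0, a+b−1)] → w = 0.00
Weighted average = (0.54·21.0 + 0.00·19.7 + 0.51·10.0 + 0.89·27.0 + 0.00·14.0) / (0.54 + 0.00 + 0.51 + 0.89 + 0.00)
  = 40.4700 / 1.9400 = 20.861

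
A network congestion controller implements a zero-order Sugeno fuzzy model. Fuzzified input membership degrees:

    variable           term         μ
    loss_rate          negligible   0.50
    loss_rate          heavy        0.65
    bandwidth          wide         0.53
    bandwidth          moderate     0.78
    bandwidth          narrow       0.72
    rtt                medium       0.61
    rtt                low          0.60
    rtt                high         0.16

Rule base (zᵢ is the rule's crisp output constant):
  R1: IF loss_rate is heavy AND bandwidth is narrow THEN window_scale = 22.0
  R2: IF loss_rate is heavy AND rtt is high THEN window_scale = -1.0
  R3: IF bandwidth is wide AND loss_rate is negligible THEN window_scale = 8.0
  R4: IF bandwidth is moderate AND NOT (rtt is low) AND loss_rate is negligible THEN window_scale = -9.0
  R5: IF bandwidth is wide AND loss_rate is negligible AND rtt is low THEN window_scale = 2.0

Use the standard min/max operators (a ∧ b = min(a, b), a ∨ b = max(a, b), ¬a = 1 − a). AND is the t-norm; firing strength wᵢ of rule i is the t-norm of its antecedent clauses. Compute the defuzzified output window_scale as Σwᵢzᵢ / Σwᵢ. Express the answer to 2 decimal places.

7.03

R1 (z=22.0): heavy=0.65, narrow=0.72; AND[min(a, b)] → w = 0.65
R2 (z=-1.0): heavy=0.65, high=0.16; AND[min(a, b)] → w = 0.16
R3 (z=8.0): wide=0.53, negligible=0.50; AND[min(a, b)] → w = 0.50
R4 (z=-9.0): moderate=0.78, ¬low=1−0.60=0.40, negligible=0.50; AND[min(a, b)] → w = 0.40
R5 (z=2.0): wide=0.53, negligible=0.50, low=0.60; AND[min(a, b)] → w = 0.50
Weighted average = (0.65·22.0 + 0.16·-1.0 + 0.50·8.0 + 0.40·-9.0 + 0.50·2.0) / (0.65 + 0.16 + 0.50 + 0.40 + 0.50)
  = 15.5400 / 2.2100 = 7.03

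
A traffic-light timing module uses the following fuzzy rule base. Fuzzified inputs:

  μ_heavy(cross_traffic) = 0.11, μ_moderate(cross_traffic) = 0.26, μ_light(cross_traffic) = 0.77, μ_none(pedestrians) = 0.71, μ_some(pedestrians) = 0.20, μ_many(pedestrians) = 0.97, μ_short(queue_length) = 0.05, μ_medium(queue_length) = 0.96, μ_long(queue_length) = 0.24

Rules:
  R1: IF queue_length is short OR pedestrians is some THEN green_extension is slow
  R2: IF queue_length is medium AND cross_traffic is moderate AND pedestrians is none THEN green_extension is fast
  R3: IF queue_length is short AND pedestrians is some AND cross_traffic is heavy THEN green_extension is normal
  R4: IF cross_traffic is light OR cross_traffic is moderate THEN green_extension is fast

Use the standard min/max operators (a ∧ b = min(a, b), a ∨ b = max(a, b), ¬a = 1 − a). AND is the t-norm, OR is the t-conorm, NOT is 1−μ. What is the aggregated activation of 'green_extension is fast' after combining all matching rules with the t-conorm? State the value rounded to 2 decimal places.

0.77

R1: short=0.05, some=0.20; OR[max(a, b)] → w = 0.20
R2: medium=0.96, moderate=0.26, none=0.71; AND[min(a, b)] → w = 0.26
R3: short=0.05, some=0.20, heavy=0.11; AND[min(a, b)] → w = 0.05
R4: light=0.77, moderate=0.26; OR[max(a, b)] → w = 0.77
Rules with consequent 'fast': {R2, R4} → strengths 0.26, 0.77
Aggregate via t-conorm [max(a, b)]: 0.77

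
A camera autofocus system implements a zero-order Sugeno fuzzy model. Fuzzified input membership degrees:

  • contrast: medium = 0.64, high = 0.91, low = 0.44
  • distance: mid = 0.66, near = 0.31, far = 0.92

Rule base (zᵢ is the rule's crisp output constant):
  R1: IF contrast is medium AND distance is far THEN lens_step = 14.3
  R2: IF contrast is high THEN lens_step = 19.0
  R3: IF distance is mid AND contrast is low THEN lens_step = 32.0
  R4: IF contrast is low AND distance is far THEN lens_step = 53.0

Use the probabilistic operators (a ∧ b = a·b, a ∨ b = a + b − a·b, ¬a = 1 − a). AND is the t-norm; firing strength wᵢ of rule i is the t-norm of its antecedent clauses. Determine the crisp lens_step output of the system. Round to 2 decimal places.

25.73

R1 (z=14.3): medium=0.64, far=0.92; AND[a·b] → w = 0.5888
R2 (z=19.0): high=0.91 → w = 0.9100
R3 (z=32.0): mid=0.66, low=0.44; AND[a·b] → w = 0.2904
R4 (z=53.0): low=0.44, far=0.92; AND[a·b] → w = 0.4048
Weighted average = (0.5888·14.3 + 0.9100·19.0 + 0.2904·32.0 + 0.4048·53.0) / (0.5888 + 0.9100 + 0.2904 + 0.4048)
  = 56.4570 / 2.1940 = 25.73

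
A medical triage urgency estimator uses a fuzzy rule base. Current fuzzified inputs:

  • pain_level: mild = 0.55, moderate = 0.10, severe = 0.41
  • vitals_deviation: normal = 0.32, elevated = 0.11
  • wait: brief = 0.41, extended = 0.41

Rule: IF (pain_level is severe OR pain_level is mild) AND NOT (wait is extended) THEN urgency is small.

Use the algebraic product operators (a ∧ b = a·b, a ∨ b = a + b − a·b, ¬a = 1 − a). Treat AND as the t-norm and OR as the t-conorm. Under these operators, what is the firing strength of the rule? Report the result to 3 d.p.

0.433

firing strength: (severe=0.41 OR mild=0.55) = 0.7345; AND[a·b] with ¬extended=1−0.41=0.59 → w = 0.4334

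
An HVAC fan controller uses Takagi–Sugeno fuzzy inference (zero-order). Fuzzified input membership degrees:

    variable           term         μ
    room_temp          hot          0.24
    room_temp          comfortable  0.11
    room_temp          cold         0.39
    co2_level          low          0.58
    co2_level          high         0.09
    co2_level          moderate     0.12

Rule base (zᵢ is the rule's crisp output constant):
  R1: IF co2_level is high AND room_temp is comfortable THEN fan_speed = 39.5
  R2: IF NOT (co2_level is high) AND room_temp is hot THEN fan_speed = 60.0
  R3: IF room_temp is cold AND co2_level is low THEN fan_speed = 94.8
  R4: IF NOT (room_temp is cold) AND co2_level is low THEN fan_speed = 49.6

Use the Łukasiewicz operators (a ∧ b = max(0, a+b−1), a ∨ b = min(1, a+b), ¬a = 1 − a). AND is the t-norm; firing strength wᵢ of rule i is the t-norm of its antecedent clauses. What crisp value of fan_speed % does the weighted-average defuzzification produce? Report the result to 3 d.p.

R1 (z=39.5): high=0.09, comfortable=0.11; AND[max(0, a+b−1)] → w = 0.00
R2 (z=60.0): ¬high=1−0.09=0.91, hot=0.24; AND[max(0, a+b−1)] → w = 0.15
R3 (z=94.8): cold=0.39, low=0.58; AND[max(0, a+b−1)] → w = 0.00
R4 (z=49.6): ¬cold=1−0.39=0.61, low=0.58; AND[max(0, a+b−1)] → w = 0.19
Weighted average = (0.00·39.5 + 0.15·60.0 + 0.00·94.8 + 0.19·49.6) / (0.00 + 0.15 + 0.00 + 0.19)
  = 18.4240 / 0.3400 = 54.188

54.188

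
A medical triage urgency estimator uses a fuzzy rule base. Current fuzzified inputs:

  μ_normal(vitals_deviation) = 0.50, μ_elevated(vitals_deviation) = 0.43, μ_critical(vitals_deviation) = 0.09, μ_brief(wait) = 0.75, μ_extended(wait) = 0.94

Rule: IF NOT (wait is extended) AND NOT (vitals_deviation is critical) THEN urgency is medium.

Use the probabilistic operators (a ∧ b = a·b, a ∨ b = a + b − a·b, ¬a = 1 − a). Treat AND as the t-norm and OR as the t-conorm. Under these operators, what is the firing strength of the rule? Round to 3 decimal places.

0.055

firing strength: ¬extended=1−0.94=0.06, ¬critical=1−0.09=0.91; AND[a·b] → w = 0.0546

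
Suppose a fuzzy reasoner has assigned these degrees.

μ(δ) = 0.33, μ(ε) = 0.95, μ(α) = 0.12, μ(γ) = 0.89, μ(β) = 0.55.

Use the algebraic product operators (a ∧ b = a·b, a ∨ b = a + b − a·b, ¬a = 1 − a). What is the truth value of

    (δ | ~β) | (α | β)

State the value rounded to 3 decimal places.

0.854

~β = 1 − 0.5500 = 0.4500
δ | ~β = a + b − a·b on (0.3300, 0.4500) = 0.6315
α | β = a + b − a·b on (0.1200, 0.5500) = 0.6040
(δ | ~β) | (α | β) = a + b − a·b on (0.6315, 0.6040) = 0.8541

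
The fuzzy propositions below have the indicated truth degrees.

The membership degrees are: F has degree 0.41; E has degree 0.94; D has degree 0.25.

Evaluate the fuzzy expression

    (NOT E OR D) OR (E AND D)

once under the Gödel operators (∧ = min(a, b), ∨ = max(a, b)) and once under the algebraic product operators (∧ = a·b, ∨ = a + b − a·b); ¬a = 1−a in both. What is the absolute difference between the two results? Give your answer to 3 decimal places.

0.211

Under Gödel:
  NOT E = 1 − 0.94 = 0.06
  NOT E OR D = max(a, b) on (0.06, 0.25) = 0.25
  E AND D = min(a, b) on (0.94, 0.25) = 0.25
  (NOT E OR D) OR (E AND D) = max(a, b) on (0.25, 0.25) = 0.25
  → value = 0.2500
Under algebraic product:
  NOT E = 1 − 0.9400 = 0.0600
  NOT E OR D = a + b − a·b on (0.0600, 0.2500) = 0.2950
  E AND D = a·b on (0.9400, 0.2500) = 0.2350
  (NOT E OR D) OR (E AND D) = a + b − a·b on (0.2950, 0.2350) = 0.4607
  → value = 0.4607
|0.2500 − 0.4607| = 0.211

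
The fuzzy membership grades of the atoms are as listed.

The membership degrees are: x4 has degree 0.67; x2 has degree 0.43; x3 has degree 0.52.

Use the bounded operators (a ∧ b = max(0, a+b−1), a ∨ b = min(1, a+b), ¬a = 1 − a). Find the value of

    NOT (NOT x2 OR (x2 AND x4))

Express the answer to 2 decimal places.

NOT x2 = 1 − 0.43 = 0.57
x2 AND x4 = max(0, a+b−1) on (0.43, 0.67) = 0.10
NOT x2 OR (x2 AND x4) = min(1, a+b) on (0.57, 0.10) = 0.67
NOT (NOT x2 OR (x2 AND x4)) = 1 − 0.67 = 0.33

0.33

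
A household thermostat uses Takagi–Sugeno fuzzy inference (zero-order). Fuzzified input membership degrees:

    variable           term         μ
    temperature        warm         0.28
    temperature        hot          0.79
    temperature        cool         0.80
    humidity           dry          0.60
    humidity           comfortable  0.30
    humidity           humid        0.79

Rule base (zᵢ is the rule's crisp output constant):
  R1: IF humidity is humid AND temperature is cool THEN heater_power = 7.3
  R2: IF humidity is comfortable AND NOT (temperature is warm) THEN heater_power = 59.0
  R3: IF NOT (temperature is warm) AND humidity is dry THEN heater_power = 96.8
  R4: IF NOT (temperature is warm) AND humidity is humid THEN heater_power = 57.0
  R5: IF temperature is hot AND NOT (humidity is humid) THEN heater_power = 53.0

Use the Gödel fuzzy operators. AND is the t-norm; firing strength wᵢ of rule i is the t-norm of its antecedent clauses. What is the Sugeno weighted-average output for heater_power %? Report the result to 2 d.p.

51.04

R1 (z=7.3): humid=0.79, cool=0.80; AND[min(a, b)] → w = 0.79
R2 (z=59.0): comfortable=0.30, ¬warm=1−0.28=0.72; AND[min(a, b)] → w = 0.30
R3 (z=96.8): ¬warm=1−0.28=0.72, dry=0.60; AND[min(a, b)] → w = 0.60
R4 (z=57.0): ¬warm=1−0.28=0.72, humid=0.79; AND[min(a, b)] → w = 0.72
R5 (z=53.0): hot=0.79, ¬humid=1−0.79=0.21; AND[min(a, b)] → w = 0.21
Weighted average = (0.79·7.3 + 0.30·59.0 + 0.60·96.8 + 0.72·57.0 + 0.21·53.0) / (0.79 + 0.30 + 0.60 + 0.72 + 0.21)
  = 133.7170 / 2.6200 = 51.04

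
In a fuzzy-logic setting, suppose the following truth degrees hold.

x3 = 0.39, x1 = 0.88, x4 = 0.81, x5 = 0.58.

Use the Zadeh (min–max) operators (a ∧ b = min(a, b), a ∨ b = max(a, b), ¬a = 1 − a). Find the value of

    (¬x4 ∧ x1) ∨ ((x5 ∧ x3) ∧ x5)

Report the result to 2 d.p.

0.39

¬x4 = 1 − 0.81 = 0.19
¬x4 ∧ x1 = min(a, b) on (0.19, 0.88) = 0.19
x5 ∧ x3 = min(a, b) on (0.58, 0.39) = 0.39
(x5 ∧ x3) ∧ x5 = min(a, b) on (0.39, 0.58) = 0.39
(¬x4 ∧ x1) ∨ ((x5 ∧ x3) ∧ x5) = max(a, b) on (0.19, 0.39) = 0.39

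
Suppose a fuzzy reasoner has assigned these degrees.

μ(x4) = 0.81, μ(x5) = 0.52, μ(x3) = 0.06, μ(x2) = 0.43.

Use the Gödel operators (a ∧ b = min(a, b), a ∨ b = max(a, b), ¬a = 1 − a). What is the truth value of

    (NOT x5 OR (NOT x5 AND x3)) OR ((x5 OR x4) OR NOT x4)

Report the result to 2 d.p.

0.81

NOT x5 = 1 − 0.52 = 0.48
NOT x5 = 1 − 0.52 = 0.48
NOT x5 AND x3 = min(a, b) on (0.48, 0.06) = 0.06
NOT x5 OR (NOT x5 AND x3) = max(a, b) on (0.48, 0.06) = 0.48
x5 OR x4 = max(a, b) on (0.52, 0.81) = 0.81
NOT x4 = 1 − 0.81 = 0.19
(x5 OR x4) OR NOT x4 = max(a, b) on (0.81, 0.19) = 0.81
(NOT x5 OR (NOT x5 AND x3)) OR ((x5 OR x4) OR NOT x4) = max(a, b) on (0.48, 0.81) = 0.81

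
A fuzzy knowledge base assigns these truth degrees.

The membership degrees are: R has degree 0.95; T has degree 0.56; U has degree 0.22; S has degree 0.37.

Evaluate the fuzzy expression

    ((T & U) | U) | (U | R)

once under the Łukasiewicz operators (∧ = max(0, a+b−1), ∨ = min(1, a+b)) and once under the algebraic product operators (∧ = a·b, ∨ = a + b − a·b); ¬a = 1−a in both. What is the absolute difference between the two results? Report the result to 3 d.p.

Under Łukasiewicz:
  T & U = max(0, a+b−1) on (0.56, 0.22) = 0.00
  (T & U) | U = min(1, a+b) on (0.00, 0.22) = 0.22
  U | R = min(1, a+b) on (0.22, 0.95) = 1.00
  ((T & U) | U) | (U | R) = min(1, a+b) on (0.22, 1.00) = 1.00
  → value = 1.0000
Under algebraic product:
  T & U = a·b on (0.5600, 0.2200) = 0.1232
  (T & U) | U = a + b − a·b on (0.1232, 0.2200) = 0.3161
  U | R = a + b − a·b on (0.2200, 0.9500) = 0.9610
  ((T & U) | U) | (U | R) = a + b − a·b on (0.3161, 0.9610) = 0.9733
  → value = 0.9733
|1.0000 − 0.9733| = 0.027

0.027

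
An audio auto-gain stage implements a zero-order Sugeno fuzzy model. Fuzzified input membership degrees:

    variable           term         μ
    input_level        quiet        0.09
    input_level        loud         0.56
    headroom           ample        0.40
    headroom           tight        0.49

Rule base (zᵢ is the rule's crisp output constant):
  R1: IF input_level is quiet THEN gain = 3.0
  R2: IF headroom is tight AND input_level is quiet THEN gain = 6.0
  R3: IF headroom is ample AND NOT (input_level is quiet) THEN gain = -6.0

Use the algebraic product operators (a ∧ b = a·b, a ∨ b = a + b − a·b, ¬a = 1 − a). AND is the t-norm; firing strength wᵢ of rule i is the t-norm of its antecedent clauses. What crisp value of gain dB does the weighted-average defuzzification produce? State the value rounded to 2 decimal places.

R1 (z=3.0): quiet=0.09 → w = 0.0900
R2 (z=6.0): tight=0.49, quiet=0.09; AND[a·b] → w = 0.0441
R3 (z=-6.0): ample=0.40, ¬quiet=1−0.09=0.91; AND[a·b] → w = 0.3640
Weighted average = (0.0900·3.0 + 0.0441·6.0 + 0.3640·-6.0) / (0.0900 + 0.0441 + 0.3640)
  = -1.6494 / 0.4981 = -3.31

-3.31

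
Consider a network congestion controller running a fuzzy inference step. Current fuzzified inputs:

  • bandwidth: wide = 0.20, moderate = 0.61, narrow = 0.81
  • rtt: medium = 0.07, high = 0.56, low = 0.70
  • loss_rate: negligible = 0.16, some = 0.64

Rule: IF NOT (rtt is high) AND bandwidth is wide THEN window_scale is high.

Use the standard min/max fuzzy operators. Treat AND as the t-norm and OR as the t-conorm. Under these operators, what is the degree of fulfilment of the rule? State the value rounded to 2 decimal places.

0.20

firing strength: ¬high=1−0.56=0.44, wide=0.20; AND[min(a, b)] → w = 0.20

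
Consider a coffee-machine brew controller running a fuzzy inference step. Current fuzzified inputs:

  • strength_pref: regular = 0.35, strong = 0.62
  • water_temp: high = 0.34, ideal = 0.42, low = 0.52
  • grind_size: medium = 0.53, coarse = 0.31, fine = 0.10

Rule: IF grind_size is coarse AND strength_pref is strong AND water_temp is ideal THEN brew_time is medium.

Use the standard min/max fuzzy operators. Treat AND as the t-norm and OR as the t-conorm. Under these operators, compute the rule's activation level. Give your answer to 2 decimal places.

0.31

firing strength: coarse=0.31, strong=0.62, ideal=0.42; AND[min(a, b)] → w = 0.31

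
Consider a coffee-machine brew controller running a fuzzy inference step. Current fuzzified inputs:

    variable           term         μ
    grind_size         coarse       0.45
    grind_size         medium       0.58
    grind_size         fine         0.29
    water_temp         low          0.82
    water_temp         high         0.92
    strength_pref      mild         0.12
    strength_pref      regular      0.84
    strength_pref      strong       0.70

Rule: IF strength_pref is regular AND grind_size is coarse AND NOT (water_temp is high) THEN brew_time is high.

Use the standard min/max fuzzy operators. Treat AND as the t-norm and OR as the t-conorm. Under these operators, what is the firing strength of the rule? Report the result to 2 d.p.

firing strength: regular=0.84, coarse=0.45, ¬high=1−0.92=0.08; AND[min(a, b)] → w = 0.08

0.08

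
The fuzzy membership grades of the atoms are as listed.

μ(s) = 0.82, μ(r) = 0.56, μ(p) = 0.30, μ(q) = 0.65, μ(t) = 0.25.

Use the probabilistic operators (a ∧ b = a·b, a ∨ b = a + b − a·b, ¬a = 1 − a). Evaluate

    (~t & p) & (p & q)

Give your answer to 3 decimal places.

~t = 1 − 0.2500 = 0.7500
~t & p = a·b on (0.7500, 0.3000) = 0.2250
p & q = a·b on (0.3000, 0.6500) = 0.1950
(~t & p) & (p & q) = a·b on (0.2250, 0.1950) = 0.0439

0.044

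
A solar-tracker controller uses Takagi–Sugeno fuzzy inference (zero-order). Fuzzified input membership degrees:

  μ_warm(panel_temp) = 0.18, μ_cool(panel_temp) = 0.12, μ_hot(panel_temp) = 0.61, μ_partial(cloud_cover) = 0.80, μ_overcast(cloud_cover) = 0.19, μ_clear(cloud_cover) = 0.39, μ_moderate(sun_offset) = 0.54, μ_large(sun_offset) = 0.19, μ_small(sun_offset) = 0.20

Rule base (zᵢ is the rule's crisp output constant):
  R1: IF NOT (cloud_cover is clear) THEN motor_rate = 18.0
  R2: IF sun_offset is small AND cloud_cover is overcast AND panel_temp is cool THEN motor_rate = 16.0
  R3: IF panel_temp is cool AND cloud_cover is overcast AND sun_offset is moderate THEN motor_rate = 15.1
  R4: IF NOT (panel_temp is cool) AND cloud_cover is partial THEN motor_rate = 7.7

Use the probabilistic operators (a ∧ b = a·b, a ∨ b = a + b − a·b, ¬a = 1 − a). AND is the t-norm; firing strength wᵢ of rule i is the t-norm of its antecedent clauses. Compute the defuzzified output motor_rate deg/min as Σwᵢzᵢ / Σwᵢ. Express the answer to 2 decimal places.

R1 (z=18.0): ¬clear=1−0.39=0.61 → w = 0.6100
R2 (z=16.0): small=0.20, overcast=0.19, cool=0.12; AND[a·b] → w = 0.0046
R3 (z=15.1): cool=0.12, overcast=0.19, moderate=0.54; AND[a·b] → w = 0.0123
R4 (z=7.7): ¬cool=1−0.12=0.88, partial=0.80; AND[a·b] → w = 0.7040
Weighted average = (0.6100·18.0 + 0.0046·16.0 + 0.0123·15.1 + 0.7040·7.7) / (0.6100 + 0.0046 + 0.0123 + 0.7040)
  = 16.6597 / 1.3309 = 12.52

12.52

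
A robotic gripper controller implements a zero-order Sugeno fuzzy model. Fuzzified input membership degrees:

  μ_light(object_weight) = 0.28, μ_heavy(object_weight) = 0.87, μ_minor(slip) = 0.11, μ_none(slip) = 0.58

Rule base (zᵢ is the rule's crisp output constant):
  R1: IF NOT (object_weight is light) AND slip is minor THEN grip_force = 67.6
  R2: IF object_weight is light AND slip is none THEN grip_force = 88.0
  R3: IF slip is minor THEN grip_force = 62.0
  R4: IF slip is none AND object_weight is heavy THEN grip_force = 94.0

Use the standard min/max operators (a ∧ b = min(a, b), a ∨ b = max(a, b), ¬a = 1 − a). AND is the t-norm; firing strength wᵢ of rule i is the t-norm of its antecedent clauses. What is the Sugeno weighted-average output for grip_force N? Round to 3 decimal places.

R1 (z=67.6): ¬light=1−0.28=0.72, minor=0.11; AND[min(a, b)] → w = 0.11
R2 (z=88.0): light=0.28, none=0.58; AND[min(a, b)] → w = 0.28
R3 (z=62.0): minor=0.11 → w = 0.11
R4 (z=94.0): none=0.58, heavy=0.87; AND[min(a, b)] → w = 0.58
Weighted average = (0.11·67.6 + 0.28·88.0 + 0.11·62.0 + 0.58·94.0) / (0.11 + 0.28 + 0.11 + 0.58)
  = 93.4160 / 1.0800 = 86.496

86.496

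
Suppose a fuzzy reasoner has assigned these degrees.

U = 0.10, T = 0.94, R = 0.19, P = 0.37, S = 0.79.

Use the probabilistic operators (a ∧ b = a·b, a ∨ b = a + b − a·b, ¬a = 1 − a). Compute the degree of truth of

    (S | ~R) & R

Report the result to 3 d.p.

0.182

~R = 1 − 0.1900 = 0.8100
S | ~R = a + b − a·b on (0.7900, 0.8100) = 0.9601
(S | ~R) & R = a·b on (0.9601, 0.1900) = 0.1824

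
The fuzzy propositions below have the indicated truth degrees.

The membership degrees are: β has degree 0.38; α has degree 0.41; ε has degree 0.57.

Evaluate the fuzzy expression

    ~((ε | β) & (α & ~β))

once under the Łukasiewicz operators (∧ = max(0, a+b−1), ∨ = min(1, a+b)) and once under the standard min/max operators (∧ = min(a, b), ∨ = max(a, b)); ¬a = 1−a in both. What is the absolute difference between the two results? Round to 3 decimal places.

0.410

Under Łukasiewicz:
  ε | β = min(1, a+b) on (0.57, 0.38) = 0.95
  ~β = 1 − 0.38 = 0.62
  α & ~β = max(0, a+b−1) on (0.41, 0.62) = 0.03
  (ε | β) & (α & ~β) = max(0, a+b−1) on (0.95, 0.03) = 0.00
  ~((ε | β) & (α & ~β)) = 1 − 0.00 = 1.00
  → value = 1.0000
Under standard min/max:
  ε | β = max(a, b) on (0.57, 0.38) = 0.57
  ~β = 1 − 0.38 = 0.62
  α & ~β = min(a, b) on (0.41, 0.62) = 0.41
  (ε | β) & (α & ~β) = min(a, b) on (0.57, 0.41) = 0.41
  ~((ε | β) & (α & ~β)) = 1 − 0.41 = 0.59
  → value = 0.5900
|1.0000 − 0.5900| = 0.410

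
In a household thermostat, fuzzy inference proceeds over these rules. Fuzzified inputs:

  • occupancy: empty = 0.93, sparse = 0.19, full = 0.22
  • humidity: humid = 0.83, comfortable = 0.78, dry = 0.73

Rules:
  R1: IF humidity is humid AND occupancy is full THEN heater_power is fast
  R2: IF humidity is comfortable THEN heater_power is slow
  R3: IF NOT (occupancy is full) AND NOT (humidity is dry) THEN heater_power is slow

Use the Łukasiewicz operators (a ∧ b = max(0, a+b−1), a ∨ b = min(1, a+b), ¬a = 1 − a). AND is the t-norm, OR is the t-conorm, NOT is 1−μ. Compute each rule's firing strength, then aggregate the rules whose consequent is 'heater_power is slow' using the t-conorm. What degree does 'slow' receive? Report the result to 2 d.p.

0.83

R1: humid=0.83, full=0.22; AND[max(0, a+b−1)] → w = 0.05
R2: comfortable=0.78 → w = 0.78
R3: ¬full=1−0.22=0.78, ¬dry=1−0.73=0.27; AND[max(0, a+b−1)] → w = 0.05
Rules with consequent 'slow': {R2, R3} → strengths 0.78, 0.05
Aggregate via t-conorm [min(1, a+b)]: 0.83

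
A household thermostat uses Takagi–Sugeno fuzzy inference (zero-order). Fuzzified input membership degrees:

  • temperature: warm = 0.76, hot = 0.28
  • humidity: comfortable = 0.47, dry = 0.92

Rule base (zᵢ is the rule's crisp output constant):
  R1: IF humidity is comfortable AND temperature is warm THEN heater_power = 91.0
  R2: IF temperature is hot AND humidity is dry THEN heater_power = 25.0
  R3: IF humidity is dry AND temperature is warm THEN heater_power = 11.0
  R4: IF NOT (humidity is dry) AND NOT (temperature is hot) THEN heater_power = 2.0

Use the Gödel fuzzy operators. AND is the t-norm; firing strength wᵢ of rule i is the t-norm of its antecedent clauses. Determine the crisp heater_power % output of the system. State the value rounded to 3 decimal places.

36.660

R1 (z=91.0): comfortable=0.47, warm=0.76; AND[min(a, b)] → w = 0.47
R2 (z=25.0): hot=0.28, dry=0.92; AND[min(a, b)] → w = 0.28
R3 (z=11.0): dry=0.92, warm=0.76; AND[min(a, b)] → w = 0.76
R4 (z=2.0): ¬dry=1−0.92=0.08, ¬hot=1−0.28=0.72; AND[min(a, b)] → w = 0.08
Weighted average = (0.47·91.0 + 0.28·25.0 + 0.76·11.0 + 0.08·2.0) / (0.47 + 0.28 + 0.76 + 0.08)
  = 58.2900 / 1.5900 = 36.660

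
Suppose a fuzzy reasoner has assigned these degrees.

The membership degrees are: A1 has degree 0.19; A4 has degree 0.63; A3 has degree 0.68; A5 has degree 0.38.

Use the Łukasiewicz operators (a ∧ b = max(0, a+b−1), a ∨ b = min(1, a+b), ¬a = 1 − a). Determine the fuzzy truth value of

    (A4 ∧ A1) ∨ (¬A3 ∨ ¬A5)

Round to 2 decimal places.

A4 ∧ A1 = max(0, a+b−1) on (0.63, 0.19) = 0.00
¬A3 = 1 − 0.68 = 0.32
¬A5 = 1 − 0.38 = 0.62
¬A3 ∨ ¬A5 = min(1, a+b) on (0.32, 0.62) = 0.94
(A4 ∧ A1) ∨ (¬A3 ∨ ¬A5) = min(1, a+b) on (0.00, 0.94) = 0.94

0.94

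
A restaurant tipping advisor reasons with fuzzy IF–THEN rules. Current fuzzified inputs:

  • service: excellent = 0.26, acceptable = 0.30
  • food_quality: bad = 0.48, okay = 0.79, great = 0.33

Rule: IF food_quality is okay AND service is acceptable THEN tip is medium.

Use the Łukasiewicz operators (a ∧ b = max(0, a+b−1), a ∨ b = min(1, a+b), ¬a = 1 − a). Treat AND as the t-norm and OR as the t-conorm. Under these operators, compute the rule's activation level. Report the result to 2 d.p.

0.09

firing strength: okay=0.79, acceptable=0.30; AND[max(0, a+b−1)] → w = 0.09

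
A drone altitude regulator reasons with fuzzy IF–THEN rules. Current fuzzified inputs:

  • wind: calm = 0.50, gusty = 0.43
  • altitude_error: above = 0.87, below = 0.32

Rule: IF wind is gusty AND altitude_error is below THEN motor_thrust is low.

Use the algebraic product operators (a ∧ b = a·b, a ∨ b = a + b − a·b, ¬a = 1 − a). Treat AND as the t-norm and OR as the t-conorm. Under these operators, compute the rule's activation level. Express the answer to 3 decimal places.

0.138

firing strength: gusty=0.43, below=0.32; AND[a·b] → w = 0.1376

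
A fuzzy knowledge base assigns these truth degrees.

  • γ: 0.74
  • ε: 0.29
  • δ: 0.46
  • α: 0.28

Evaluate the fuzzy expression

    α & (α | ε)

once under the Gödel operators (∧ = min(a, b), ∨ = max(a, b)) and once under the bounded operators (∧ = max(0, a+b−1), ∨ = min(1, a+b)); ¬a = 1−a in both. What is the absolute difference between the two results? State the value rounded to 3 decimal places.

0.280

Under Gödel:
  α | ε = max(a, b) on (0.28, 0.29) = 0.29
  α & (α | ε) = min(a, b) on (0.28, 0.29) = 0.28
  → value = 0.2800
Under bounded:
  α | ε = min(1, a+b) on (0.28, 0.29) = 0.57
  α & (α | ε) = max(0, a+b−1) on (0.28, 0.57) = 0.00
  → value = 0.0000
|0.2800 − 0.0000| = 0.280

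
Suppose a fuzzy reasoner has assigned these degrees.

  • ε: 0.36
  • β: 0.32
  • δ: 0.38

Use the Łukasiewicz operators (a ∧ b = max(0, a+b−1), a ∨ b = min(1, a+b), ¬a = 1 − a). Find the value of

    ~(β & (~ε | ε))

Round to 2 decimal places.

0.68

~ε = 1 − 0.36 = 0.64
~ε | ε = min(1, a+b) on (0.64, 0.36) = 1.00
β & (~ε | ε) = max(0, a+b−1) on (0.32, 1.00) = 0.32
~(β & (~ε | ε)) = 1 − 0.32 = 0.68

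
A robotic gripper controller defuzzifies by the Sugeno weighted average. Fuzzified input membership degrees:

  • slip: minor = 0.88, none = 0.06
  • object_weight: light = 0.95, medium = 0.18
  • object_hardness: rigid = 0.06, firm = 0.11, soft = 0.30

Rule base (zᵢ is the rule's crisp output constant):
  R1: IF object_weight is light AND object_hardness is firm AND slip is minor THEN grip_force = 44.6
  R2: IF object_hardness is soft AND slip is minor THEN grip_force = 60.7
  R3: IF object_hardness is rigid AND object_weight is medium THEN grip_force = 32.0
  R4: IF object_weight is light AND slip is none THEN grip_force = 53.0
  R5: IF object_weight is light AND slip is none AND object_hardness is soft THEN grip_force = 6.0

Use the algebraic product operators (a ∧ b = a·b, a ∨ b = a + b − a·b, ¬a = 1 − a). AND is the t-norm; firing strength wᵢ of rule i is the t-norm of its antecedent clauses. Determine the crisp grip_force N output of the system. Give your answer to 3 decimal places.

53.521

R1 (z=44.6): light=0.95, firm=0.11, minor=0.88; AND[a·b] → w = 0.0920
R2 (z=60.7): soft=0.30, minor=0.88; AND[a·b] → w = 0.2640
R3 (z=32.0): rigid=0.06, medium=0.18; AND[a·b] → w = 0.0108
R4 (z=53.0): light=0.95, none=0.06; AND[a·b] → w = 0.0570
R5 (z=6.0): light=0.95, none=0.06, soft=0.30; AND[a·b] → w = 0.0171
Weighted average = (0.0920·44.6 + 0.2640·60.7 + 0.0108·32.0 + 0.0570·53.0 + 0.0171·6.0) / (0.0920 + 0.2640 + 0.0108 + 0.0570 + 0.0171)
  = 23.5954 / 0.4409 = 53.521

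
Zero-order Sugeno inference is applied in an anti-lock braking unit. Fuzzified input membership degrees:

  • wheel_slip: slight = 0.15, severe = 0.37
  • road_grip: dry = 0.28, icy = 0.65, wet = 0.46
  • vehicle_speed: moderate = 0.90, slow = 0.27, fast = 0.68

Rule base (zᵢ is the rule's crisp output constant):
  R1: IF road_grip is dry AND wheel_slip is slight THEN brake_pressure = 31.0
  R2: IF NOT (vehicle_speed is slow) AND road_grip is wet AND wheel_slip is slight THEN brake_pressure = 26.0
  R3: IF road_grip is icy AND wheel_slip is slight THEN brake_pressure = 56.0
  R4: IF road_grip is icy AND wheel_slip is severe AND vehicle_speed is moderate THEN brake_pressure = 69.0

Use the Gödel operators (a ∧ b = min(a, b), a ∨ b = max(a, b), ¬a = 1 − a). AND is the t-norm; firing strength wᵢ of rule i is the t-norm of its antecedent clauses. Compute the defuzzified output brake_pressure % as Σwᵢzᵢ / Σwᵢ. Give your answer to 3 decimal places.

51.805

R1 (z=31.0): dry=0.28, slight=0.15; AND[min(a, b)] → w = 0.15
R2 (z=26.0): ¬slow=1−0.27=0.73, wet=0.46, slight=0.15; AND[min(a, b)] → w = 0.15
R3 (z=56.0): icy=0.65, slight=0.15; AND[min(a, b)] → w = 0.15
R4 (z=69.0): icy=0.65, severe=0.37, moderate=0.90; AND[min(a, b)] → w = 0.37
Weighted average = (0.15·31.0 + 0.15·26.0 + 0.15·56.0 + 0.37·69.0) / (0.15 + 0.15 + 0.15 + 0.37)
  = 42.4800 / 0.8200 = 51.805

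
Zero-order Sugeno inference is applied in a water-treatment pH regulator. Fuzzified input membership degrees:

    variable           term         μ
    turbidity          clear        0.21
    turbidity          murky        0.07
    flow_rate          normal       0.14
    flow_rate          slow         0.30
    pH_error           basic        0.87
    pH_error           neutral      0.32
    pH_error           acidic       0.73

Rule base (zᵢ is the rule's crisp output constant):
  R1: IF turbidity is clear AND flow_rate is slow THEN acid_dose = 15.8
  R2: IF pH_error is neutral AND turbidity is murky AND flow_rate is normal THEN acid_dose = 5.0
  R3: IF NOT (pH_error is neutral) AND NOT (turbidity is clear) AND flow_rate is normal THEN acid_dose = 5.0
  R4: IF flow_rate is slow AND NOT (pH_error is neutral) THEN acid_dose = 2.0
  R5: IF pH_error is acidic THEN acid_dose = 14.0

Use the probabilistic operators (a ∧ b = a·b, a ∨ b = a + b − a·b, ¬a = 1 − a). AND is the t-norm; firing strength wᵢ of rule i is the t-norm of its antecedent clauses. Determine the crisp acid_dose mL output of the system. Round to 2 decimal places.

R1 (z=15.8): clear=0.21, slow=0.30; AND[a·b] → w = 0.0630
R2 (z=5.0): neutral=0.32, murky=0.07, normal=0.14; AND[a·b] → w = 0.0031
R3 (z=5.0): ¬neutral=1−0.32=0.68, ¬clear=1−0.21=0.79, normal=0.14; AND[a·b] → w = 0.0752
R4 (z=2.0): slow=0.30, ¬neutral=1−0.32=0.68; AND[a·b] → w = 0.2040
R5 (z=14.0): acidic=0.73 → w = 0.7300
Weighted average = (0.0630·15.8 + 0.0031·5.0 + 0.0752·5.0 + 0.2040·2.0 + 0.7300·14.0) / (0.0630 + 0.0031 + 0.0752 + 0.2040 + 0.7300)
  = 12.0151 / 1.0753 = 11.17

11.17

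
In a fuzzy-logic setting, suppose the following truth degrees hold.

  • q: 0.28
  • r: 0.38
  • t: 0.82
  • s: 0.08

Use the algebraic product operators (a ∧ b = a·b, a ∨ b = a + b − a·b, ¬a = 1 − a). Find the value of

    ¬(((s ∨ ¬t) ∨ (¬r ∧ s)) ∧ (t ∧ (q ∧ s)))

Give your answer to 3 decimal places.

0.995

¬t = 1 − 0.8200 = 0.1800
s ∨ ¬t = a + b − a·b on (0.0800, 0.1800) = 0.2456
¬r = 1 − 0.3800 = 0.6200
¬r ∧ s = a·b on (0.6200, 0.0800) = 0.0496
(s ∨ ¬t) ∨ (¬r ∧ s) = a + b − a·b on (0.2456, 0.0496) = 0.2830
q ∧ s = a·b on (0.2800, 0.0800) = 0.0224
t ∧ (q ∧ s) = a·b on (0.8200, 0.0224) = 0.0184
((s ∨ ¬t) ∨ (¬r ∧ s)) ∧ (t ∧ (q ∧ s)) = a·b on (0.2830, 0.0184) = 0.0052
¬(((s ∨ ¬t) ∨ (¬r ∧ s)) ∧ (t ∧ (q ∧ s))) = 1 − 0.0052 = 0.9948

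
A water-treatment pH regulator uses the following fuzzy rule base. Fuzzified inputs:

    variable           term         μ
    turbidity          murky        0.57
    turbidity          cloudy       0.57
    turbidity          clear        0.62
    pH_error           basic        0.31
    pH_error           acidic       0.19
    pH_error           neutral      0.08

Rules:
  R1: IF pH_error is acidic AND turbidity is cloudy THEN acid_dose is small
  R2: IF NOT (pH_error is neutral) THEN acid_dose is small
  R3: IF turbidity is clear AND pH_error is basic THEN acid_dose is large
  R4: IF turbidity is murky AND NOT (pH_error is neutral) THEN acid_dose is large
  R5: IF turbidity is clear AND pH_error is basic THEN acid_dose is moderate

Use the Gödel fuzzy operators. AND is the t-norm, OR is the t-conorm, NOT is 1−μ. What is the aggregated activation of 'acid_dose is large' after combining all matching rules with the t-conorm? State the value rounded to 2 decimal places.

R1: acidic=0.19, cloudy=0.57; AND[min(a, b)] → w = 0.19
R2: ¬neutral=1−0.08=0.92 → w = 0.92
R3: clear=0.62, basic=0.31; AND[min(a, b)] → w = 0.31
R4: murky=0.57, ¬neutral=1−0.08=0.92; AND[min(a, b)] → w = 0.57
R5: clear=0.62, basic=0.31; AND[min(a, b)] → w = 0.31
Rules with consequent 'large': {R3, R4} → strengths 0.31, 0.57
Aggregate via t-conorm [max(a, b)]: 0.57

0.57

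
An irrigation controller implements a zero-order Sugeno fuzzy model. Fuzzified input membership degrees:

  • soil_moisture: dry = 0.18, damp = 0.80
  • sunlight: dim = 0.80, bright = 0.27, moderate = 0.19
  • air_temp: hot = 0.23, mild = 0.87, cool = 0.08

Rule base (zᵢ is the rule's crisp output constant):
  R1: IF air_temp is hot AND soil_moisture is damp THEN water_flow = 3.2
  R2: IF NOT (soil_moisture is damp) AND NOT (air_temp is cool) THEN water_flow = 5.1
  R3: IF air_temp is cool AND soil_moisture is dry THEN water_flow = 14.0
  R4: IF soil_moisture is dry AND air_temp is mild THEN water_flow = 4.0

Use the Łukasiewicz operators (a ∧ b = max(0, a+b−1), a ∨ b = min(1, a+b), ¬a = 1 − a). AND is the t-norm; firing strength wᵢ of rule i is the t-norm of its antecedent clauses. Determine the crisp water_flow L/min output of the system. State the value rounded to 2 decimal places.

4.54

R1 (z=3.2): hot=0.23, damp=0.80; AND[max(0, a+b−1)] → w = 0.03
R2 (z=5.1): ¬damp=1−0.80=0.20, ¬cool=1−0.08=0.92; AND[max(0, a+b−1)] → w = 0.12
R3 (z=14.0): cool=0.08, dry=0.18; AND[max(0, a+b−1)] → w = 0.00
R4 (z=4.0): dry=0.18, mild=0.87; AND[max(0, a+b−1)] → w = 0.05
Weighted average = (0.03·3.2 + 0.12·5.1 + 0.00·14.0 + 0.05·4.0) / (0.03 + 0.12 + 0.00 + 0.05)
  = 0.9080 / 0.2000 = 4.54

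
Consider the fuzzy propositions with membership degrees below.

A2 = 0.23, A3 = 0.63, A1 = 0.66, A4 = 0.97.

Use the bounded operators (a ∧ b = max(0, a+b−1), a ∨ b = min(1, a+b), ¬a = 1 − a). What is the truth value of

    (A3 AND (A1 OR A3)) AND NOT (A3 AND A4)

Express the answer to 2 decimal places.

0.03

A1 OR A3 = min(1, a+b) on (0.66, 0.63) = 1.00
A3 AND (A1 OR A3) = max(0, a+b−1) on (0.63, 1.00) = 0.63
A3 AND A4 = max(0, a+b−1) on (0.63, 0.97) = 0.60
NOT (A3 AND A4) = 1 − 0.60 = 0.40
(A3 AND (A1 OR A3)) AND NOT (A3 AND A4) = max(0, a+b−1) on (0.63, 0.40) = 0.03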